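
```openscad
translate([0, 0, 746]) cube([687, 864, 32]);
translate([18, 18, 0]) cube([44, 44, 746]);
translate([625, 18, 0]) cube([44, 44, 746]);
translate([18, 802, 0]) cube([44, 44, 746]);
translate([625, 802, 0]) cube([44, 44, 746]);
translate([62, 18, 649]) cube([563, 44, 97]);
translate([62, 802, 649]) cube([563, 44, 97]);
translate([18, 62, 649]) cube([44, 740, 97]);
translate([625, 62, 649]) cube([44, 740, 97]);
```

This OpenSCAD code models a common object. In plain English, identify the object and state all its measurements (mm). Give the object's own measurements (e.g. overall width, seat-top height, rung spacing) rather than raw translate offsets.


A rectangular dining table. The top is 687×864×32 mm with its upper surface at z = 778 mm. It stands on four 44×44 mm square legs, each inset 18 mm from the nearest pair of top edges, running from the floor to the underside of the top. Four apron rails, 44 mm thick and 97 mm tall, run between adjacent legs with their top edges flush with the underside of the top and their outer faces flush with the legs' outer faces.


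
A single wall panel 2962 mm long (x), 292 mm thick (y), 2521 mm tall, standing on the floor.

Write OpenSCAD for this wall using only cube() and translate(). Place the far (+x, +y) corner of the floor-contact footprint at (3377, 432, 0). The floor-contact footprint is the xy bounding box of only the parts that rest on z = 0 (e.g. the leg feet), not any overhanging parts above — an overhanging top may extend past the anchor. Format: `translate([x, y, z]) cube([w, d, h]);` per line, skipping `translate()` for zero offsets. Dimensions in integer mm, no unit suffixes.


translate([415, 140, 0]) cube([2962, 292, 2521]);


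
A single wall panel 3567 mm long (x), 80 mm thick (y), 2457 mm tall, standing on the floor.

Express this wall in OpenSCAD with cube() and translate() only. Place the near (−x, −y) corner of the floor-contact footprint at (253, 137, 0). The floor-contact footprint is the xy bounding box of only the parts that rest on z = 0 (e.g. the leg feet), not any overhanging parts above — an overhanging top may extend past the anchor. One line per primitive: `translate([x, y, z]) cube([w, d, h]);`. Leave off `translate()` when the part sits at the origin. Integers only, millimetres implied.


translate([253, 137, 0]) cube([3567, 80, 2457]);


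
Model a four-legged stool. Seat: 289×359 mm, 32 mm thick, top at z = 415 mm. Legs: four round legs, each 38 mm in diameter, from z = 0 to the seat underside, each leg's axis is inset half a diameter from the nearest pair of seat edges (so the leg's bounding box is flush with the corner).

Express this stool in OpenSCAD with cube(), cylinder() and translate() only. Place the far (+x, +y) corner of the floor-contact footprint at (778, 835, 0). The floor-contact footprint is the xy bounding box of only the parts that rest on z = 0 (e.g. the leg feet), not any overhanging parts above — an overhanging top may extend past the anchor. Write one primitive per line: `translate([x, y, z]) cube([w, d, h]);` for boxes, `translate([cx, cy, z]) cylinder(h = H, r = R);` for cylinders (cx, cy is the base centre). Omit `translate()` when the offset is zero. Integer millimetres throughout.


// leg_h = 415 - 32 = 383
translate([489, 476, 383]) cube([289, 359, 32]);
translate([508, 495, 0]) cylinder(h = 383, r = 19);
translate([759, 495, 0]) cylinder(h = 383, r = 19);
translate([508, 816, 0]) cylinder(h = 383, r = 19);
translate([759, 816, 0]) cylinder(h = 383, r = 19);


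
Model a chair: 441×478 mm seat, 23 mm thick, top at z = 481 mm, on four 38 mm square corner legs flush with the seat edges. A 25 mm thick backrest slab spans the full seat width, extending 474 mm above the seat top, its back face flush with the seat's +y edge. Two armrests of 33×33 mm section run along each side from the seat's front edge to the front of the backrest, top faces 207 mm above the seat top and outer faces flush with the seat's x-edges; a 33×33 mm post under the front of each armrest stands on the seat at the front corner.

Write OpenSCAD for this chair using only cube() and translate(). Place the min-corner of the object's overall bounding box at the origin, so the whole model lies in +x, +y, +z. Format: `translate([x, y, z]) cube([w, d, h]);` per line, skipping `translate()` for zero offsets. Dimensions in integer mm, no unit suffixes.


translate([0, 0, 458]) cube([441, 478, 23]);
cube([38, 38, 458]);
translate([403, 0, 0]) cube([38, 38, 458]);
translate([0, 440, 0]) cube([38, 38, 458]);
translate([403, 440, 0]) cube([38, 38, 458]);
translate([0, 453, 481]) cube([441, 25, 474]);
translate([0, 0, 655]) cube([33, 453, 33]);
translate([408, 0, 655]) cube([33, 453, 33]);
translate([0, 0, 481]) cube([33, 33, 174]);
translate([408, 0, 481]) cube([33, 33, 174]);


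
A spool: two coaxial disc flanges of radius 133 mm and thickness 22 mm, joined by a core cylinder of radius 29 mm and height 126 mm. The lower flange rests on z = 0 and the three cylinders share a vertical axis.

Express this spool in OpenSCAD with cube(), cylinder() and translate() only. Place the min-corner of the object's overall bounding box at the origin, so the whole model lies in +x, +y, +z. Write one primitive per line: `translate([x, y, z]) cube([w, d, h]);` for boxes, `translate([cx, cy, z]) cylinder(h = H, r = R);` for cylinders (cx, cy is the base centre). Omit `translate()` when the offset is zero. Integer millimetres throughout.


translate([133, 133, 0]) cylinder(h = 22, r = 133);
translate([133, 133, 22]) cylinder(h = 126, r = 29);
translate([133, 133, 148]) cylinder(h = 22, r = 133);


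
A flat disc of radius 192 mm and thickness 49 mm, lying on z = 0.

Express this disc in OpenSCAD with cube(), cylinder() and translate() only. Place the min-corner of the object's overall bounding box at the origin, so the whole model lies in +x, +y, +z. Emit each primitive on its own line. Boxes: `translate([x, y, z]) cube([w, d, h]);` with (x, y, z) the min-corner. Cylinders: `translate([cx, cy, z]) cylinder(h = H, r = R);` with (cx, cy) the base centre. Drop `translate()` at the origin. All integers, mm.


translate([192, 192, 0]) cylinder(h = 49, r = 192);


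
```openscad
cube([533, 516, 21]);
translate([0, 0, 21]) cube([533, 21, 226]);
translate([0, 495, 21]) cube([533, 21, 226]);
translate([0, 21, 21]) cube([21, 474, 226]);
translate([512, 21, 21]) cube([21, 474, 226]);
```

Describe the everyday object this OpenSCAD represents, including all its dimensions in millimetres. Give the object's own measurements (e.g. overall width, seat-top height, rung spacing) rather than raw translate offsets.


An open-topped rectangular box: outside dimensions 533×516×247 mm, with a uniform wall and base thickness of 21 mm. The base is a full 533×516 slab on the floor; four walls sit on top of the base. The front and back walls (the −y and +y sides) span the full width; the two side walls fit between them.


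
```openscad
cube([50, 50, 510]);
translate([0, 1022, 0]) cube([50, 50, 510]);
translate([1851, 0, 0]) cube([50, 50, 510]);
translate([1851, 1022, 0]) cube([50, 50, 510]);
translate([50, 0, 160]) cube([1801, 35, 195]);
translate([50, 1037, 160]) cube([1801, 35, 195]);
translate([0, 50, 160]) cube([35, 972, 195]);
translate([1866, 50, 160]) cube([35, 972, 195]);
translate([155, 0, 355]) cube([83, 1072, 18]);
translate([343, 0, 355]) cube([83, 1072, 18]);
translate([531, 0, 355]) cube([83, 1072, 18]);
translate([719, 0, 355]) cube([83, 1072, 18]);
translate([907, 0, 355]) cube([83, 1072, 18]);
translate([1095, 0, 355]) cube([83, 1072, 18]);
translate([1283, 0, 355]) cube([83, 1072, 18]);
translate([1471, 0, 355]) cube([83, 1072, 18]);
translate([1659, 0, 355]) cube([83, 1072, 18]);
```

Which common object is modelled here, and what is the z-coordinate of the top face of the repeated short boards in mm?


A bed frame. The slat-top height is 373 mm.

Four posts, four rails, and a row of slats — a bed frame. Slats sit on the rails at z = 160 + 195 = 355; with slat thickness 18, the top is 373 mm.


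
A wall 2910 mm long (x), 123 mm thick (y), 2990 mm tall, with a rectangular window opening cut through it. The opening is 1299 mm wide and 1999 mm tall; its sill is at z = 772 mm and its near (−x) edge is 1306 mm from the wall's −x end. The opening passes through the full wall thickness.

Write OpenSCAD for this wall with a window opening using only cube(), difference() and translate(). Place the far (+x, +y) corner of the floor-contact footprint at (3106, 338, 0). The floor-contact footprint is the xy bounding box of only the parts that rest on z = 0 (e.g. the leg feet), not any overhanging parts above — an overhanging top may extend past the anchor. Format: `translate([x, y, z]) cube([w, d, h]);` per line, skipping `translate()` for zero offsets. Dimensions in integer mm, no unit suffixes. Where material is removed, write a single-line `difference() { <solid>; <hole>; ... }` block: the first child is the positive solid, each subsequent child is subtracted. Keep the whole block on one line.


difference() { translate([196, 215, 0]) cube([2910, 123, 2990]); translate([1502, 215, 772]) cube([1299, 123, 1999]); }


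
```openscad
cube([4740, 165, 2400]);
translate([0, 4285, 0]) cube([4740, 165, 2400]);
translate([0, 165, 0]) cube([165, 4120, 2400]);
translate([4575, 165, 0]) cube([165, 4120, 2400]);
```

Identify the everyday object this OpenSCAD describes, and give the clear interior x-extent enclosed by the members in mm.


A house (or room) frame. The interior width is 4410 mm.

Four 2400 mm walls enclosing a rectangle with no floor or roof — a room or house frame. Outside width is 4740 mm and wall thickness is 165 mm, so the interior width is 4740 − 2 × 165 = 4410 mm.


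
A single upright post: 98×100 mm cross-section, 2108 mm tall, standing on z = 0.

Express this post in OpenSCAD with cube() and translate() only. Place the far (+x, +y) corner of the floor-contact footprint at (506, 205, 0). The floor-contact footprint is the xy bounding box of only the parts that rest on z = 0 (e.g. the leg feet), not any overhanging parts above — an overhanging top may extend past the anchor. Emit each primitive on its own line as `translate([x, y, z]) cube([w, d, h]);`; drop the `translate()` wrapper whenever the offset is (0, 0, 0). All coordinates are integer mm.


translate([408, 105, 0]) cube([98, 100, 2108]);


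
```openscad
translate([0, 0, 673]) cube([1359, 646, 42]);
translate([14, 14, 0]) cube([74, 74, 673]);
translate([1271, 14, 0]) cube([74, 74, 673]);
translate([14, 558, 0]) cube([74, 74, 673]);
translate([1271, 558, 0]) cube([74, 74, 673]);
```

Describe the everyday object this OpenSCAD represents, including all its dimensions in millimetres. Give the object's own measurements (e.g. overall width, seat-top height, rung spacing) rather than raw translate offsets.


A table: top 1359 mm (x) × 646 mm (y), 42 mm thick, upper face at z = 715 mm, on four 74×74 mm square legs, each inset 14 mm from the nearest pair of top edges from z = 0 to the bottom of the top.


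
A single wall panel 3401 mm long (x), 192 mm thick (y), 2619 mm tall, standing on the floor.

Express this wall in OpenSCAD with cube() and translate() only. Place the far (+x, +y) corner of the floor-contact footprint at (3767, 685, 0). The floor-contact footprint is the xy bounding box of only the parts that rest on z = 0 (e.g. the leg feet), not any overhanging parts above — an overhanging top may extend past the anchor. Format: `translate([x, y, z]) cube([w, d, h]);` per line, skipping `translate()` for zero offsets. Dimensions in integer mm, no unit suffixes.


translate([366, 493, 0]) cube([3401, 192, 2619]);


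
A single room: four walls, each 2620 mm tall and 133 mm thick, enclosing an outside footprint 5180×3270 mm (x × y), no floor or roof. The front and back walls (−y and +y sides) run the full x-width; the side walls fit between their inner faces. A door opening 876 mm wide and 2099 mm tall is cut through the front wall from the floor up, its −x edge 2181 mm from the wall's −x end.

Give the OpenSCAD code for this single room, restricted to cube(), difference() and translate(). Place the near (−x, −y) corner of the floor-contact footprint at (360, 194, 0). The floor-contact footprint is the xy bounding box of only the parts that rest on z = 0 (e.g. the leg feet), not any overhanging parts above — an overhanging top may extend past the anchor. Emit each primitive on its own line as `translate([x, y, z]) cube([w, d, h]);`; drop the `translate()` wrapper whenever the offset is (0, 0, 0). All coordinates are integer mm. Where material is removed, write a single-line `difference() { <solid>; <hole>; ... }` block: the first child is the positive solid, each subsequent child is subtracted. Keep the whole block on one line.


difference() { translate([360, 194, 0]) cube([5180, 133, 2620]); translate([2541, 194, 0]) cube([876, 133, 2099]); }
translate([360, 3331, 0]) cube([5180, 133, 2620]);
translate([360, 327, 0]) cube([133, 3004, 2620]);
translate([5407, 327, 0]) cube([133, 3004, 2620]);


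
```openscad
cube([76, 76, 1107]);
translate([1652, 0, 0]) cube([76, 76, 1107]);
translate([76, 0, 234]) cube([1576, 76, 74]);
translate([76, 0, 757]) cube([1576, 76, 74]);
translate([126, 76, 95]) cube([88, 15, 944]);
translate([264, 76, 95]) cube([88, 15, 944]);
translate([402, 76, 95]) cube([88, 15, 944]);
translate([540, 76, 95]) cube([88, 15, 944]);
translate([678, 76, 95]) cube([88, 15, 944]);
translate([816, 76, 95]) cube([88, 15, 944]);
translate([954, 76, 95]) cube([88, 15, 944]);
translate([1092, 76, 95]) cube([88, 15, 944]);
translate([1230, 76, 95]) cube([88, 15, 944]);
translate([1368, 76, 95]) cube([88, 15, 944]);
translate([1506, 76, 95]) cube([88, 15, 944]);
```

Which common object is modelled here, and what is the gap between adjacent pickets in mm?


A fence section. The picket gap is 50 mm.

Two posts, two rails, 11 pickets — a fence section. Span 1576 mm holds 11 pickets of 88 mm with 12 equal gaps: ⌊(1576 − 11·88) / 12⌋ = 50 mm.


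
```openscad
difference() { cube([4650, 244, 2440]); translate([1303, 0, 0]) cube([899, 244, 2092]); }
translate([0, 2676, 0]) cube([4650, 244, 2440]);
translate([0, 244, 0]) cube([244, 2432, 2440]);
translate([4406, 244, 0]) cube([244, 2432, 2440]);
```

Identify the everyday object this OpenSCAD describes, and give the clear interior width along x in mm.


A single room. The interior width is 4162 mm.

Four walls enclosing a rectangle with a door in the front wall — a room. Outside width 4650 minus two 244 mm walls gives 4162 mm.


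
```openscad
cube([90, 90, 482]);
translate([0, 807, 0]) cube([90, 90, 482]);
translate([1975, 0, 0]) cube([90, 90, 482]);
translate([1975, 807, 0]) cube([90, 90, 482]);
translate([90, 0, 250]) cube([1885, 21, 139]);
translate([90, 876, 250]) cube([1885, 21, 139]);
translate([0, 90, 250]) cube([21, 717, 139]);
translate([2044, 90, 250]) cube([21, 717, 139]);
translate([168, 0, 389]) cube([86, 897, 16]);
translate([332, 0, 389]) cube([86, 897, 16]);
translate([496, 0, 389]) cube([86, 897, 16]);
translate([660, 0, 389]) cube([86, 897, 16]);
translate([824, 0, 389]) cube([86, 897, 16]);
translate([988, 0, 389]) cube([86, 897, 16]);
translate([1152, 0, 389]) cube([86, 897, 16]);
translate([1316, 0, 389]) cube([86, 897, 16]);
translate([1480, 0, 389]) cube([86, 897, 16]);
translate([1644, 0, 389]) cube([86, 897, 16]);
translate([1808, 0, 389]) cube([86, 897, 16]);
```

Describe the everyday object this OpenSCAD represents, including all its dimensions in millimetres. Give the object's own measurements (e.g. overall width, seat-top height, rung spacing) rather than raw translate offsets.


A bed frame 2065 mm long (x) by 897 mm wide (y). Four 90×90 mm corner posts, 482 mm tall, at the corners of the footprint. Four rails of 21 mm thickness and 139 mm height run between adjacent posts with their undersides at z = 250 mm, their outer faces flush with the outside of the frame (the two x-running rails run between the posts' inner faces; the two y-running rails run between the posts' inner faces). 11 slats, each 86 mm wide (x) and 16 mm thick, lie across the top of the two x-running rails, running the full 897 mm width of the frame in y; along x they sit between the end posts with a 78 mm gap after the −x posts and between neighbouring slats, leaving 81 mm before the +x posts.


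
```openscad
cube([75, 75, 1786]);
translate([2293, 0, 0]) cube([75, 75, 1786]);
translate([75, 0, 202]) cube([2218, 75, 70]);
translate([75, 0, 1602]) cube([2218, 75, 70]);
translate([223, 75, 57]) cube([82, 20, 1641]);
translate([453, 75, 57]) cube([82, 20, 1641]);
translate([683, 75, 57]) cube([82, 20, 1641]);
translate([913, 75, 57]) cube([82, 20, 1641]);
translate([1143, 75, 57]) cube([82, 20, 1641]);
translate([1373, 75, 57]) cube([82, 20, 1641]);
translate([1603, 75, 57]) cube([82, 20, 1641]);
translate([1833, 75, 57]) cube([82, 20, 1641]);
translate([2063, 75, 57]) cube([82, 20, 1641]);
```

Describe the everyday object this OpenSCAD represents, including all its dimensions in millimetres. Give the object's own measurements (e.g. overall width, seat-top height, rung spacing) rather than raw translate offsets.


A fence section. Two 75×75 mm posts, 1786 mm tall, stand on the floor with a clear span of 2218 mm between their inner faces. Two horizontal rails of 75×70 mm section span the gap between the posts with their undersides at z = 202 mm and z = 1602 mm, flush with the posts' −y face. 9 pickets, each 82 mm wide, 20 mm thick and 1641 mm tall, are fixed to the +y face of the rails with their bottoms at z = 57 mm, spaced across the span with a 148 mm gap after the −x post and between neighbouring pickets and before the +x post.


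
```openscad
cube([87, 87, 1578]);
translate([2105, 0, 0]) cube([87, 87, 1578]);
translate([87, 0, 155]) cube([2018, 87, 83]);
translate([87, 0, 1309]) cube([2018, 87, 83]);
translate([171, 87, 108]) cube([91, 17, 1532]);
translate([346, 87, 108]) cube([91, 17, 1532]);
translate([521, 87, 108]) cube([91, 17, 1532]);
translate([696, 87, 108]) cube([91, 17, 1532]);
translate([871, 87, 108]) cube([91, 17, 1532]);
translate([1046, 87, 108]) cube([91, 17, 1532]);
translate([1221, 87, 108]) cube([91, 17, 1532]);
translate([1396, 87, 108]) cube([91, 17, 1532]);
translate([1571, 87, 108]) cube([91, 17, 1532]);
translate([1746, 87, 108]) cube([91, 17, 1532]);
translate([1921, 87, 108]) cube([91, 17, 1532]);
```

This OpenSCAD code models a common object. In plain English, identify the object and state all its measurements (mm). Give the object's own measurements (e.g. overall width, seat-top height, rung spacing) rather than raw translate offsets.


A fence section. Two 87×87 mm posts, 1578 mm tall, stand on the floor with a clear span of 2018 mm between their inner faces. Two horizontal rails of 87×83 mm section span the gap between the posts with their undersides at z = 155 mm and z = 1309 mm, flush with the posts' −y face. 11 pickets, each 91 mm wide, 17 mm thick and 1532 mm tall, are fixed to the +y face of the rails with their bottoms at z = 108 mm, spaced across the span with a 84 mm gap after the −x post and between neighbouring pickets, with 93 mm left before the +x post.


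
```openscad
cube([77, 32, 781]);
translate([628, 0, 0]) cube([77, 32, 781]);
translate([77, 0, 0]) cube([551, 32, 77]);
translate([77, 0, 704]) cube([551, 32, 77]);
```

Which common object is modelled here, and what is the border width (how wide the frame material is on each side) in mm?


A picture frame. The border width is 77 mm.

Four thin pieces enclosing a rectangular opening — a picture frame. The two full-height stiles are 781 mm tall; the top rail sits at z = 704 and is 77 mm tall, so the border above the opening is 781 − 704 = 77 mm, matching the stile x-width.


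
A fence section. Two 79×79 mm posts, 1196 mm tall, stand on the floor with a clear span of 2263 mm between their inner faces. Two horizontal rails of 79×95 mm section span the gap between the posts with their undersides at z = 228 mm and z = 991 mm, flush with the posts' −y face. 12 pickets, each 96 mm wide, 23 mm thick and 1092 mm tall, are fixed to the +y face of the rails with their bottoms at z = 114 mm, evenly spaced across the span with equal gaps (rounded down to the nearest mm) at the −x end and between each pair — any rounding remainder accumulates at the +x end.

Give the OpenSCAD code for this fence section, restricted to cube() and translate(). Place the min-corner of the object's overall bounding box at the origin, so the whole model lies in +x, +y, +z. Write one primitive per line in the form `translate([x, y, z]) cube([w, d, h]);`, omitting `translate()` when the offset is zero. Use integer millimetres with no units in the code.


cube([79, 79, 1196]);
translate([2342, 0, 0]) cube([79, 79, 1196]);
translate([79, 0, 228]) cube([2263, 79, 95]);
translate([79, 0, 991]) cube([2263, 79, 95]);
translate([164, 79, 114]) cube([96, 23, 1092]);
translate([345, 79, 114]) cube([96, 23, 1092]);
translate([526, 79, 114]) cube([96, 23, 1092]);
translate([707, 79, 114]) cube([96, 23, 1092]);
translate([888, 79, 114]) cube([96, 23, 1092]);
translate([1069, 79, 114]) cube([96, 23, 1092]);
translate([1250, 79, 114]) cube([96, 23, 1092]);
translate([1431, 79, 114]) cube([96, 23, 1092]);
translate([1612, 79, 114]) cube([96, 23, 1092]);
translate([1793, 79, 114]) cube([96, 23, 1092]);
translate([1974, 79, 114]) cube([96, 23, 1092]);
translate([2155, 79, 114]) cube([96, 23, 1092]);


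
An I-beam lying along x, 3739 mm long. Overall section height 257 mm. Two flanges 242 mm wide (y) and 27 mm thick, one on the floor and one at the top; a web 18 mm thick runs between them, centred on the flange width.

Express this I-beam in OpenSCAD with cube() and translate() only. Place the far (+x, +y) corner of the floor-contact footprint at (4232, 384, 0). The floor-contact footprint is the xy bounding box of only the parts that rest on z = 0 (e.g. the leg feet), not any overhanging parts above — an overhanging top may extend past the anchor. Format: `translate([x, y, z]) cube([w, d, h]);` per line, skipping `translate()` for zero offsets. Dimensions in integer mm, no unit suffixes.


translate([493, 142, 0]) cube([3739, 242, 27]);
translate([493, 254, 27]) cube([3739, 18, 203]);
translate([493, 142, 230]) cube([3739, 242, 27]);


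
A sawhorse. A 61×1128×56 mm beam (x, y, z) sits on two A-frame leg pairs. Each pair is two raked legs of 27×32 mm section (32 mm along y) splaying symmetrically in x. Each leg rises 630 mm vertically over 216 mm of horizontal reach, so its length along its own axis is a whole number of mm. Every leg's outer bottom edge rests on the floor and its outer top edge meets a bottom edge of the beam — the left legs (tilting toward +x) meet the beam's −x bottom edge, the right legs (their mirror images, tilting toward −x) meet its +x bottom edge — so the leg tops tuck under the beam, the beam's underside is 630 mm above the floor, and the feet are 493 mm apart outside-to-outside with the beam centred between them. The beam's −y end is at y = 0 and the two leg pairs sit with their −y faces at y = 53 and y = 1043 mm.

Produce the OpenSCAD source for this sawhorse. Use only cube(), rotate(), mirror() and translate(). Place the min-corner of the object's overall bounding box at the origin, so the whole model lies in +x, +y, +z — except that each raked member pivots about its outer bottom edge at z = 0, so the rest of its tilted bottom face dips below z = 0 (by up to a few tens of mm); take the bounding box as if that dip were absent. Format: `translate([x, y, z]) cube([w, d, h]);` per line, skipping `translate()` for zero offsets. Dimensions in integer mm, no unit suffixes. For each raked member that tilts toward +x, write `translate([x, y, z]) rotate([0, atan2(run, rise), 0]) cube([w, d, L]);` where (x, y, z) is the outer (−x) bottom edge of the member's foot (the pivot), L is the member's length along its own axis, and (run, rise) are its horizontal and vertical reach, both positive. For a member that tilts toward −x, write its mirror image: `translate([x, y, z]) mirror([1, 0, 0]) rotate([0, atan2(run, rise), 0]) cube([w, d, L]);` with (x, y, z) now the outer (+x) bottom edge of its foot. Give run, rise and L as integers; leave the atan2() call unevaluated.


translate([216, 0, 630]) cube([61, 1128, 56]);
translate([0, 53, 0]) rotate([0, atan2(216, 630), 0]) cube([27, 32, 666]);
translate([493, 53, 0]) mirror([1, 0, 0]) rotate([0, atan2(216, 630), 0]) cube([27, 32, 666]);
translate([0, 1043, 0]) rotate([0, atan2(216, 630), 0]) cube([27, 32, 666]);
translate([493, 1043, 0]) mirror([1, 0, 0]) rotate([0, atan2(216, 630), 0]) cube([27, 32, 666]);


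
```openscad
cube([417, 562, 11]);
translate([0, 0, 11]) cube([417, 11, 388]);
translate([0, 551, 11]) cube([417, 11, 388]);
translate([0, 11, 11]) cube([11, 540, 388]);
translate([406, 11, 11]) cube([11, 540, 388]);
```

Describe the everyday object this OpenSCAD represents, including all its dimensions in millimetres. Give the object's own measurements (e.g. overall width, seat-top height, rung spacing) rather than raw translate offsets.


An open-topped rectangular box: outside dimensions 417×562×399 mm, with a uniform wall and base thickness of 11 mm. The base is a full 417×562 slab on the floor; four walls sit on top of the base. The front and back walls (the −y and +y sides) span the full width; the two side walls fit between them.


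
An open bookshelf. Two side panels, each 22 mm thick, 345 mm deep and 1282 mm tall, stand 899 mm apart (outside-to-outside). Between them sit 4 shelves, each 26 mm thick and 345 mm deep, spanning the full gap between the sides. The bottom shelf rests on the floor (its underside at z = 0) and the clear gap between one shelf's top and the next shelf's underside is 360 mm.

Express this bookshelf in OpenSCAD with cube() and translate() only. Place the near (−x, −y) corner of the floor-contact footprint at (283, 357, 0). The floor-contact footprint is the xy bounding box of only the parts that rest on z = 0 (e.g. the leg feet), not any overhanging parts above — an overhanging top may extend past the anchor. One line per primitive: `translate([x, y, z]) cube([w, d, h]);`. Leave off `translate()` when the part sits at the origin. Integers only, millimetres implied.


translate([283, 357, 0]) cube([22, 345, 1282]);
translate([1160, 357, 0]) cube([22, 345, 1282]);
translate([305, 357, 0]) cube([855, 345, 26]);
translate([305, 357, 386]) cube([855, 345, 26]);
translate([305, 357, 772]) cube([855, 345, 26]);
translate([305, 357, 1158]) cube([855, 345, 26]);


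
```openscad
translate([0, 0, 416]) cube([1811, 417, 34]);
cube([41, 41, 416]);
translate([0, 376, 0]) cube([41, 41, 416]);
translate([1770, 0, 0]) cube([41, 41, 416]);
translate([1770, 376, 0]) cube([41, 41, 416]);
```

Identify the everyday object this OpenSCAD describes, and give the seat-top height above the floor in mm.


A bench. The seat-top height is 450 mm.

A long slab on four corner posts — a bench. The slab sits at z = 416 with thickness 34, so the top is 416 + 34 = 450 mm.


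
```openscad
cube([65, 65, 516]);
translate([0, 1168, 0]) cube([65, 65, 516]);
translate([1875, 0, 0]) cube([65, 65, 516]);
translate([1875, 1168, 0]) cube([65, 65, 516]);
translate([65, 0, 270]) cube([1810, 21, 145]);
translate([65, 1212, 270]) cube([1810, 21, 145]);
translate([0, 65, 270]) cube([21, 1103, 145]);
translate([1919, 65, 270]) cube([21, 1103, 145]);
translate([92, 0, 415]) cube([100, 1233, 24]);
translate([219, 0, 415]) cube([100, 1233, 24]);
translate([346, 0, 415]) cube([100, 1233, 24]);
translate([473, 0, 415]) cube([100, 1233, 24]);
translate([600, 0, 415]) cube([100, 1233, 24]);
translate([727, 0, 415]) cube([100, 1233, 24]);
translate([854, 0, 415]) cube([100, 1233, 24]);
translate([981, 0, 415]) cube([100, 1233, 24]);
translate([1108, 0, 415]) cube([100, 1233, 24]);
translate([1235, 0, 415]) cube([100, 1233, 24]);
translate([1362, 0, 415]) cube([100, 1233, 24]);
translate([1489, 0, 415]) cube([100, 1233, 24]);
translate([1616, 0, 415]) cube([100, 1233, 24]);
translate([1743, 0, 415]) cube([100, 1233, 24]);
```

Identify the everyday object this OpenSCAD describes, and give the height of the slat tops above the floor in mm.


A bed frame. The slat-top height is 439 mm.

Four posts, four rails, and a row of slats — a bed frame. Slats sit on the rails at z = 270 + 145 = 415; with slat thickness 24, the top is 439 mm.


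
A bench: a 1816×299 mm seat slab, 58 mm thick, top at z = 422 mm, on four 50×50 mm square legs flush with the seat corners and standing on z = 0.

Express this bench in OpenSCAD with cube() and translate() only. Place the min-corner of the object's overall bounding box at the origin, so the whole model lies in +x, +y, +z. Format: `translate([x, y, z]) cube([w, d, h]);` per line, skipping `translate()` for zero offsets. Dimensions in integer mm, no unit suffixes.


translate([0, 0, 364]) cube([1816, 299, 58]);
cube([50, 50, 364]);
translate([0, 249, 0]) cube([50, 50, 364]);
translate([1766, 0, 0]) cube([50, 50, 364]);
translate([1766, 249, 0]) cube([50, 50, 364]);


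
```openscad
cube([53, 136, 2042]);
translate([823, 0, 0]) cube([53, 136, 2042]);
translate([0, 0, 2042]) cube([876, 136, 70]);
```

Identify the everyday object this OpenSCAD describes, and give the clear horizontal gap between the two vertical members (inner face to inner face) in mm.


A door frame. The clear opening width is 770 mm.

Two 2042 mm tall posts with a header on top — a door frame. The left jamb is 53 mm wide at x = 0; the right jamb starts at x = 823. The clear opening is 823 − 53 = 770 mm.


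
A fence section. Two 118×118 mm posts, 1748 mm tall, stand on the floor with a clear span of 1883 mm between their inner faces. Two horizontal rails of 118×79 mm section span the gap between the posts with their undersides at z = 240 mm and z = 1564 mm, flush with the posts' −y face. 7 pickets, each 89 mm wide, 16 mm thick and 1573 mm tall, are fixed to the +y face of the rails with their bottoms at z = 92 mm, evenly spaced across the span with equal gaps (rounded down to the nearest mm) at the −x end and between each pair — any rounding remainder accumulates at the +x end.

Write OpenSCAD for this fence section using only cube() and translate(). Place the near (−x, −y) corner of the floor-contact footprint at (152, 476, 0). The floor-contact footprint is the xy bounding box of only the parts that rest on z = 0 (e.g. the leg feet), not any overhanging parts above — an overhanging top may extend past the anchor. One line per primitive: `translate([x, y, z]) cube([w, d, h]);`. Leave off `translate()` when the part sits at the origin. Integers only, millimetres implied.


translate([152, 476, 0]) cube([118, 118, 1748]);
translate([2153, 476, 0]) cube([118, 118, 1748]);
translate([270, 476, 240]) cube([1883, 118, 79]);
translate([270, 476, 1564]) cube([1883, 118, 79]);
translate([427, 594, 92]) cube([89, 16, 1573]);
translate([673, 594, 92]) cube([89, 16, 1573]);
translate([919, 594, 92]) cube([89, 16, 1573]);
translate([1165, 594, 92]) cube([89, 16, 1573]);
translate([1411, 594, 92]) cube([89, 16, 1573]);
translate([1657, 594, 92]) cube([89, 16, 1573]);
translate([1903, 594, 92]) cube([89, 16, 1573]);


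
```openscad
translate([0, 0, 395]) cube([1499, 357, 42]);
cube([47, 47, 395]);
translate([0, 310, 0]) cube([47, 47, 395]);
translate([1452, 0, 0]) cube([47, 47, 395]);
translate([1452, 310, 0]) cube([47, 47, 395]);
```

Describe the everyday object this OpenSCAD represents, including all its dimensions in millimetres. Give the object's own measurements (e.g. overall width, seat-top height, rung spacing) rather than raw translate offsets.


A bench: a 1499×357 mm seat slab, 42 mm thick, top at z = 437 mm, on four 47×47 mm square legs flush with the seat corners and standing on z = 0.


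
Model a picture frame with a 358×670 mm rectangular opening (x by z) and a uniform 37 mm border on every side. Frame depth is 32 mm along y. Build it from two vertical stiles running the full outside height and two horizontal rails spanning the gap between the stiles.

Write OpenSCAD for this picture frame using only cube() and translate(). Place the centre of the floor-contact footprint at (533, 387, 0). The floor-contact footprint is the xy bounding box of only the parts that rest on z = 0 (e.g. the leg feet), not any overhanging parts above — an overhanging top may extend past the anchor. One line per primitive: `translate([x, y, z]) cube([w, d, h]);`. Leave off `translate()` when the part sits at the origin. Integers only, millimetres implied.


translate([317, 371, 0]) cube([37, 32, 744]);
translate([712, 371, 0]) cube([37, 32, 744]);
translate([354, 371, 0]) cube([358, 32, 37]);
translate([354, 371, 707]) cube([358, 32, 37]);


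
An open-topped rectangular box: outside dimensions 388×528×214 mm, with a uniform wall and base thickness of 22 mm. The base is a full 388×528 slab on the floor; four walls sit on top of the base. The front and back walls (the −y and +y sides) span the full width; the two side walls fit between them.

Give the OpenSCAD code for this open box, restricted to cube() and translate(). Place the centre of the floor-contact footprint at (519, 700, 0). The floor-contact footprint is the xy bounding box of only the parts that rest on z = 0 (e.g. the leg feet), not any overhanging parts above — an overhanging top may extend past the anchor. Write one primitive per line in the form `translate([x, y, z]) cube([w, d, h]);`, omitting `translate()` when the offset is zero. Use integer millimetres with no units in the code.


translate([325, 436, 0]) cube([388, 528, 22]);
translate([325, 436, 22]) cube([388, 22, 192]);
translate([325, 942, 22]) cube([388, 22, 192]);
translate([325, 458, 22]) cube([22, 484, 192]);
translate([691, 458, 22]) cube([22, 484, 192]);


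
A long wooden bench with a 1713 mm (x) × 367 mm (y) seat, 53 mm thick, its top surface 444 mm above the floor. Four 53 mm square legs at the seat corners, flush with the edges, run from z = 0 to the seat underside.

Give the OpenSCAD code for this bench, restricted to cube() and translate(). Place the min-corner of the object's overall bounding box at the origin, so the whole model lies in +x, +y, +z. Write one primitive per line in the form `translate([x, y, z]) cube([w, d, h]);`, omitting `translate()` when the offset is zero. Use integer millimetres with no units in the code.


translate([0, 0, 391]) cube([1713, 367, 53]);
cube([53, 53, 391]);
translate([0, 314, 0]) cube([53, 53, 391]);
translate([1660, 0, 0]) cube([53, 53, 391]);
translate([1660, 314, 0]) cube([53, 53, 391]);


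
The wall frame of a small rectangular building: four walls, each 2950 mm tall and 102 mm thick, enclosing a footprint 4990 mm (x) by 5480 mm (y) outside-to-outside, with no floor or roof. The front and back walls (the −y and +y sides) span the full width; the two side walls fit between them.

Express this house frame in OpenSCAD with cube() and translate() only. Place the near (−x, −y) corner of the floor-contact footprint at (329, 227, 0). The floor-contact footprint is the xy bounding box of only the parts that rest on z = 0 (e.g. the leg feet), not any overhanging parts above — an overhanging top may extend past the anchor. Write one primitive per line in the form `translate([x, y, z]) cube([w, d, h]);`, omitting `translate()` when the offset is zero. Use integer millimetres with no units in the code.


translate([329, 227, 0]) cube([4990, 102, 2950]);
translate([329, 5605, 0]) cube([4990, 102, 2950]);
translate([329, 329, 0]) cube([102, 5276, 2950]);
translate([5217, 329, 0]) cube([102, 5276, 2950]);


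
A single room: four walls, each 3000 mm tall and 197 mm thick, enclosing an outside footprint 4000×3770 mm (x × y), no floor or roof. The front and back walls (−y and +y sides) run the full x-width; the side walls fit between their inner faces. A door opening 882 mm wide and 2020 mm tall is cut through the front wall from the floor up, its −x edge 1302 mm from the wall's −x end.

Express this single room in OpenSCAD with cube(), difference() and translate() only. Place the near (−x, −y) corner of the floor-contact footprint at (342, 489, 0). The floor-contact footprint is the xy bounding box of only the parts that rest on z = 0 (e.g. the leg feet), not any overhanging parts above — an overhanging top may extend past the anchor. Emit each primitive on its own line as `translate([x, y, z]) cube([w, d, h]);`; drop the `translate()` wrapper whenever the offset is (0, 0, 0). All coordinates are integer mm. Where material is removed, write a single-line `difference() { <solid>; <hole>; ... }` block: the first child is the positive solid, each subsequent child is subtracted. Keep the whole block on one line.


difference() { translate([342, 489, 0]) cube([4000, 197, 3000]); translate([1644, 489, 0]) cube([882, 197, 2020]); }
translate([342, 4062, 0]) cube([4000, 197, 3000]);
translate([342, 686, 0]) cube([197, 3376, 3000]);
translate([4145, 686, 0]) cube([197, 3376, 3000]);


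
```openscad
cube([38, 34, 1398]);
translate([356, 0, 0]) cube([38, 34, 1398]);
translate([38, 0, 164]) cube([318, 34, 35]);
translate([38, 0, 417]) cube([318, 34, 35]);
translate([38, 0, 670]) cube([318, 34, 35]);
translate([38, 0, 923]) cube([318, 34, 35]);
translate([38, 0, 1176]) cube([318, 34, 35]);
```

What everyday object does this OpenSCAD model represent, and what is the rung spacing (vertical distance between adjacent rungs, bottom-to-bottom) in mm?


A ladder. The rung spacing is 253 mm.

Two tall 38×34 posts with 5 short bars between them — a ladder. Adjacent rungs sit at z = 164 and z = 417, so the spacing is 417 − 164 = 253 mm.


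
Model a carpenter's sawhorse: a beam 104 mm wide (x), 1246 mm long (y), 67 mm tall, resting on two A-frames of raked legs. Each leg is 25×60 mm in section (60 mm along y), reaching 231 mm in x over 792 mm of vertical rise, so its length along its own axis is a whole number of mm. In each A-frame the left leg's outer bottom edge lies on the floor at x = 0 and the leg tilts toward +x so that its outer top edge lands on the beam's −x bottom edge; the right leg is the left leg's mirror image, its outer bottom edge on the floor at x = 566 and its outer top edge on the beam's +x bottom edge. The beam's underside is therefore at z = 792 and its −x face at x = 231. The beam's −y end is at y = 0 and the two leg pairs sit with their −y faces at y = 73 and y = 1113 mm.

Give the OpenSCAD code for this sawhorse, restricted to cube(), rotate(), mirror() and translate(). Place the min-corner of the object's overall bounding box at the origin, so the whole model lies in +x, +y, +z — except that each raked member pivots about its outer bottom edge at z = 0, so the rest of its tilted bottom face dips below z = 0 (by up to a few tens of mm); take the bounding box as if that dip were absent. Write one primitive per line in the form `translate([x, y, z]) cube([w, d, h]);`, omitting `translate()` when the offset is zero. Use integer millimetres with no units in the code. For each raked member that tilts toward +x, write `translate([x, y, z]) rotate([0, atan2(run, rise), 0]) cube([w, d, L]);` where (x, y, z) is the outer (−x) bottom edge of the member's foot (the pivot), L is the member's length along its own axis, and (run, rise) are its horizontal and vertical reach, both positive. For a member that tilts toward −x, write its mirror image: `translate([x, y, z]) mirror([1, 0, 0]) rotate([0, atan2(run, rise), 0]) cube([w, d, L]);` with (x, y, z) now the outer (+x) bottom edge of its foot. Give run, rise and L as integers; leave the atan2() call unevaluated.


// leg length = √(231² + 792²) = 825
// right-leg outer foot x = 2·231 + 104 = 566
// beam min-corner = (231, 0, 792)
translate([231, 0, 792]) cube([104, 1246, 67]);
translate([0, 73, 0]) rotate([0, atan2(231, 792), 0]) cube([25, 60, 825]);
translate([566, 73, 0]) mirror([1, 0, 0]) rotate([0, atan2(231, 792), 0]) cube([25, 60, 825]);
translate([0, 1113, 0]) rotate([0, atan2(231, 792), 0]) cube([25, 60, 825]);
translate([566, 1113, 0]) mirror([1, 0, 0]) rotate([0, atan2(231, 792), 0]) cube([25, 60, 825]);
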